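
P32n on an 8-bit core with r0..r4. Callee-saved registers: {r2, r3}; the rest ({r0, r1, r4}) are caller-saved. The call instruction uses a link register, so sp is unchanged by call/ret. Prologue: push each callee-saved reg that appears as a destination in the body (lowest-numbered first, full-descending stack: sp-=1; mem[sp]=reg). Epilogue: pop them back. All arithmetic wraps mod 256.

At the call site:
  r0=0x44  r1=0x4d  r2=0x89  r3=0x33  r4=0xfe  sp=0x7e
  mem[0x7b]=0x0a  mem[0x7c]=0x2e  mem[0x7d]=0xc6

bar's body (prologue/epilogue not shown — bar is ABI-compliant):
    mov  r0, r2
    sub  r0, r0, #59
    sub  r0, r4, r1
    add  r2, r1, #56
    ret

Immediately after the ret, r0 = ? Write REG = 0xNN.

REG = 0xb1

prologue: push r2 -> mem[0x7d]=0x89, sp=0x7d
body[0] mov  r0, r2 -> r0=0x89
body[1] sub  r0, r0, #59 -> r0=0x4e
body[2] sub  r0, r4, r1 -> r0=0xb1
body[3] add  r2, r1, #56 -> r2=0x85
epilogue: pop r2=0x89, sp=0x7e
r0 is caller-saved -> body value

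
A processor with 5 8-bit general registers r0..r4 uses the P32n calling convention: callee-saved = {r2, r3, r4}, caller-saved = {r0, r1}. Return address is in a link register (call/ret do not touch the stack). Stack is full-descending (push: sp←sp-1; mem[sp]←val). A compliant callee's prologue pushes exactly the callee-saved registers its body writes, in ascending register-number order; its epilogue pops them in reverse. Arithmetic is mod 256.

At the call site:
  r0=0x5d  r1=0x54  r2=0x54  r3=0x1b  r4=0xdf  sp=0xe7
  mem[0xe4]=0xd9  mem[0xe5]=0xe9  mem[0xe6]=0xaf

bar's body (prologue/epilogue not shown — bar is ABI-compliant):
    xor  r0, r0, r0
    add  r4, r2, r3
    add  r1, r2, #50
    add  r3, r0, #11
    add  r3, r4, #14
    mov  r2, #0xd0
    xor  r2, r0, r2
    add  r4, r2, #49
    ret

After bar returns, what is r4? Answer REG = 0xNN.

prologue: push r2 -> mem[0xe6]=0x54, sp=0xe6
prologue: push r3 -> mem[0xe5]=0x1b, sp=0xe5
prologue: push r4 -> mem[0xe4]=0xdf, sp=0xe4
body[0] xor  r0, r0, r0 -> r0=0x00
body[1] add  r4, r2, r3 -> r4=0x6f
body[2] add  r1, r2, #50 -> r1=0x86
body[3] add  r3, r0, #11 -> r3=0x0b
body[4] add  r3, r4, #14 -> r3=0x7d
body[5] mov  r2, #0xd0 -> r2=0xd0
body[6] xor  r2, r0, r2 -> r2=0xd0
body[7] add  r4, r2, #49 -> r4=0x01
epilogue: pop r4=0xdf, sp=0xe5
epilogue: pop r3=0x1b, sp=0xe6
epilogue: pop r2=0x54, sp=0xe7
r4 is callee-saved -> restored

REG = 0xdf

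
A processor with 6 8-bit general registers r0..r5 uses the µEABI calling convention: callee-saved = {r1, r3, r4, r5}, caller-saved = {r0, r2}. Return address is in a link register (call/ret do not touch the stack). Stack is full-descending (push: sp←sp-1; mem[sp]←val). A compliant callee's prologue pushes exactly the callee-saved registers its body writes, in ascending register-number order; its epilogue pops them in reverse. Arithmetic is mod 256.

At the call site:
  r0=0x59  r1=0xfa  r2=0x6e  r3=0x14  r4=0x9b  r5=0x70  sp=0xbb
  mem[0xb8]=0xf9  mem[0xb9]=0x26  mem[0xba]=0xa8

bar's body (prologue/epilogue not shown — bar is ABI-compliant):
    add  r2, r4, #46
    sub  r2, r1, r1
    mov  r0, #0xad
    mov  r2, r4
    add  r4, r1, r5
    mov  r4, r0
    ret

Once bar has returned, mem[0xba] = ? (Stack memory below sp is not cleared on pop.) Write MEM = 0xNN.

prologue: push r4 -> mem[0xba]=0x9b, sp=0xba
body[0] add  r2, r4, #46 -> r2=0xc9
body[1] sub  r2, r1, r1 -> r2=0x00
body[2] mov  r0, #0xad -> r0=0xad
body[3] mov  r2, r4 -> r2=0x9b
body[4] add  r4, r1, r5 -> r4=0x6a
body[5] mov  r4, r0 -> r4=0xad
epilogue: pop r4=0x9b, sp=0xbb
prologue pushed ['r4'] at ['0xba']

MEM = 0x9b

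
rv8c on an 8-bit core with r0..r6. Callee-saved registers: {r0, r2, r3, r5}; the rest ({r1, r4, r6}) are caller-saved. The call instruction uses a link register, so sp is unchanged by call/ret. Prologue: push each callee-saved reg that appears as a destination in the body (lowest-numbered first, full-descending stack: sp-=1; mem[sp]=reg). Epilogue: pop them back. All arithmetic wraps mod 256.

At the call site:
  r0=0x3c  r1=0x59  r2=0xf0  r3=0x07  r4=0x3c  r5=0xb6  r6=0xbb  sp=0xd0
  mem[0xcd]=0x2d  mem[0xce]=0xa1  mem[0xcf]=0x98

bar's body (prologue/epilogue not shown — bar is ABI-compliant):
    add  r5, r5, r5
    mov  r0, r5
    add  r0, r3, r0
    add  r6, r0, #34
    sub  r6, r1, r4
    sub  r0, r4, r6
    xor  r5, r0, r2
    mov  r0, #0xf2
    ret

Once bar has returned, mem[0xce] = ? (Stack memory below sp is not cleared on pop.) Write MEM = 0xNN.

prologue: push r0 → mem[0xcf]=0x3c, sp=0xcf
prologue: push r5 → mem[0xce]=0xb6, sp=0xce
body[0] add  r5, r5, r5 → r5=0x6c
body[1] mov  r0, r5 → r0=0x6c
body[2] add  r0, r3, r0 → r0=0x73
body[3] add  r6, r0, #34 → r6=0x95
body[4] sub  r6, r1, r4 → r6=0x1d
body[5] sub  r0, r4, r6 → r0=0x1f
body[6] xor  r5, r0, r2 → r5=0xef
body[7] mov  r0, #0xf2 → r0=0xf2
epilogue: pop r5=0xb6, sp=0xcf
epilogue: pop r0=0x3c, sp=0xd0
prologue pushed ['r0', 'r5'] at ['0xcf', '0xce']

MEM = 0xb6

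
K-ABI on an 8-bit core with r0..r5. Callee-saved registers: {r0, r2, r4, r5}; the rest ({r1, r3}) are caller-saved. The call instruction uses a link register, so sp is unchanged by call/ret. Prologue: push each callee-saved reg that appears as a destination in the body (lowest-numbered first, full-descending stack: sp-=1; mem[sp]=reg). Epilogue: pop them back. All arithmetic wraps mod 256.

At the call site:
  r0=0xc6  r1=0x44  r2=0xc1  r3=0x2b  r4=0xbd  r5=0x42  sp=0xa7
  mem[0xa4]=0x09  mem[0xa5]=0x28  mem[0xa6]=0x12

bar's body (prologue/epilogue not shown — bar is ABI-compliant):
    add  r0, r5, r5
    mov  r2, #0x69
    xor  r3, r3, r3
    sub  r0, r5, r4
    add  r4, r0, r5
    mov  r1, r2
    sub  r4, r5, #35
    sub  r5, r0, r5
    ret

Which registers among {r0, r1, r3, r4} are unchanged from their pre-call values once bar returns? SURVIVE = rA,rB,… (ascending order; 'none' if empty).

prologue: push r0 → mem[0xa6]=0xc6, sp=0xa6
prologue: push r2 → mem[0xa5]=0xc1, sp=0xa5
prologue: push r4 → mem[0xa4]=0xbd, sp=0xa4
prologue: push r5 → mem[0xa3]=0x42, sp=0xa3
body[0] add  r0, r5, r5 → r0=0x84
body[1] mov  r2, #0x69 → r2=0x69
body[2] xor  r3, r3, r3 → r3=0x00
body[3] sub  r0, r5, r4 → r0=0x85
body[4] add  r4, r0, r5 → r4=0xc7
body[5] mov  r1, r2 → r1=0x69
body[6] sub  r4, r5, #35 → r4=0x1f
body[7] sub  r5, r0, r5 → r5=0x43
epilogue: pop r5=0x42, sp=0xa4
epilogue: pop r4=0xbd, sp=0xa5
epilogue: pop r2=0xc1, sp=0xa6
epilogue: pop r0=0xc6, sp=0xa7
r0: callee-saved, written=True
r1: caller-saved, written=True
r3: caller-saved, written=True
r4: callee-saved, written=True

SURVIVE = r0,r4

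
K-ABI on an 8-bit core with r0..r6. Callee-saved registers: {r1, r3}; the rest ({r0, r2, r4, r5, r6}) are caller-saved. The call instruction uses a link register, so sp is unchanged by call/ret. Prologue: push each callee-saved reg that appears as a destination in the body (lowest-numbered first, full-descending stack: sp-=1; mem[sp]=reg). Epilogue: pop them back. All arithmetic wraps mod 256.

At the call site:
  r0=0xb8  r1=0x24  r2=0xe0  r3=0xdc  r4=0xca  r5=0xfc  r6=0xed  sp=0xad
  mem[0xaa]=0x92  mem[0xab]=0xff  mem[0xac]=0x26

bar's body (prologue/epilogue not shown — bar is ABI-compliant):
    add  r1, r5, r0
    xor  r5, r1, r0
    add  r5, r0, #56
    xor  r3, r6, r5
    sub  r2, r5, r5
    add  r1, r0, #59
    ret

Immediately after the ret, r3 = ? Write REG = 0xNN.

prologue: push r1 -> mem[0xac]=0x24, sp=0xac
prologue: push r3 -> mem[0xab]=0xdc, sp=0xab
body[0] add  r1, r5, r0 -> r1=0xb4
body[1] xor  r5, r1, r0 -> r5=0x0c
body[2] add  r5, r0, #56 -> r5=0xf0
body[3] xor  r3, r6, r5 -> r3=0x1d
body[4] sub  r2, r5, r5 -> r2=0x00
body[5] add  r1, r0, #59 -> r1=0xf3
epilogue: pop r3=0xdc, sp=0xac
epilogue: pop r1=0x24, sp=0xad
r3 is callee-saved -> restored

REG = 0xdc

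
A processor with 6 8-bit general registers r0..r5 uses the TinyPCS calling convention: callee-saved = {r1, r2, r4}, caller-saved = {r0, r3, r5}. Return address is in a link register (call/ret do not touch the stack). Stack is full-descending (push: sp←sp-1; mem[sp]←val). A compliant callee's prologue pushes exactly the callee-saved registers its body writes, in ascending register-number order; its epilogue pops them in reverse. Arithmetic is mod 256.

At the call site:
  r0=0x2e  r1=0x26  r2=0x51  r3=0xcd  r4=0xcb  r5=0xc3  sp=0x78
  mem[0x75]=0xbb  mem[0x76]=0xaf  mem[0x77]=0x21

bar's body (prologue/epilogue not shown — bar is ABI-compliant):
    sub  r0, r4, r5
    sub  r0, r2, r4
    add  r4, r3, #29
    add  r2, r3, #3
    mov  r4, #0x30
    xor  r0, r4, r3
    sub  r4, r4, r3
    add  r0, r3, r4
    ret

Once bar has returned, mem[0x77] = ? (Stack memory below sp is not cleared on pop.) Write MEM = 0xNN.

prologue: push r2 -> mem[0x77]=0x51, sp=0x77
prologue: push r4 -> mem[0x76]=0xcb, sp=0x76
body[0] sub  r0, r4, r5 -> r0=0x08
body[1] sub  r0, r2, r4 -> r0=0x86
body[2] add  r4, r3, #29 -> r4=0xea
body[3] add  r2, r3, #3 -> r2=0xd0
body[4] mov  r4, #0x30 -> r4=0x30
body[5] xor  r0, r4, r3 -> r0=0xfd
body[6] sub  r4, r4, r3 -> r4=0x63
body[7] add  r0, r3, r4 -> r0=0x30
epilogue: pop r4=0xcb, sp=0x77
epilogue: pop r2=0x51, sp=0x78
prologue pushed ['r2', 'r4'] at ['0x77', '0x76']

MEM = 0x51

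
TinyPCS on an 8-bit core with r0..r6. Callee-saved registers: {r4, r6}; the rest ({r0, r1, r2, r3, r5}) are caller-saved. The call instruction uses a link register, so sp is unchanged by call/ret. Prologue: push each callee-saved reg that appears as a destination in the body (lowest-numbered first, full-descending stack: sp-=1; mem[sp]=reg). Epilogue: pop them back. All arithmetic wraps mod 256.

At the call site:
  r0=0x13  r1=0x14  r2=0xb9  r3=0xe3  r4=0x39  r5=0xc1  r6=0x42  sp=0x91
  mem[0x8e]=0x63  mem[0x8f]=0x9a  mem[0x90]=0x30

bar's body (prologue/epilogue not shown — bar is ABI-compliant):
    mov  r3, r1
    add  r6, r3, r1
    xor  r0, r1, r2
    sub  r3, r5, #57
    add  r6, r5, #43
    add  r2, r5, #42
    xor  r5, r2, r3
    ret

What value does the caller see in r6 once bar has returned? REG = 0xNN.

REG = 0x42

prologue: push r6 -> mem[0x90]=0x42, sp=0x90
body[0] mov  r3, r1 -> r3=0x14
body[1] add  r6, r3, r1 -> r6=0x28
body[2] xor  r0, r1, r2 -> r0=0xad
body[3] sub  r3, r5, #57 -> r3=0x88
body[4] add  r6, r5, #43 -> r6=0xec
body[5] add  r2, r5, #42 -> r2=0xeb
body[6] xor  r5, r2, r3 -> r5=0x63
epilogue: pop r6=0x42, sp=0x91
r6 is callee-saved -> restored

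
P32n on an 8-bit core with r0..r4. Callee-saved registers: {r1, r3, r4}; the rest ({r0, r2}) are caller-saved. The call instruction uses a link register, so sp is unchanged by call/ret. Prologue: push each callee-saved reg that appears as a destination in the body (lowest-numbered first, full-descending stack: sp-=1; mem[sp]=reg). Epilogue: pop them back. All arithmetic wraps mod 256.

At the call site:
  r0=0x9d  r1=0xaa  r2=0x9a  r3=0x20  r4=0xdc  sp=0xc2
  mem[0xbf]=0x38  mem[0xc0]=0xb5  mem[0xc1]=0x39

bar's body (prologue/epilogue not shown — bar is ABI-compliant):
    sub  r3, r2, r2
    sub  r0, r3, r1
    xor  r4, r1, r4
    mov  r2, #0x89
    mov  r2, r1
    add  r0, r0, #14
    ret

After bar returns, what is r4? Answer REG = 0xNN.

REG = 0xdc

prologue: push r3 → mem[0xc1]=0x20, sp=0xc1
prologue: push r4 → mem[0xc0]=0xdc, sp=0xc0
body[0] sub  r3, r2, r2 → r3=0x00
body[1] sub  r0, r3, r1 → r0=0x56
body[2] xor  r4, r1, r4 → r4=0x76
body[3] mov  r2, #0x89 → r2=0x89
body[4] mov  r2, r1 → r2=0xaa
body[5] add  r0, r0, #14 → r0=0x64
epilogue: pop r4=0xdc, sp=0xc1
epilogue: pop r3=0x20, sp=0xc2
r4 is callee-saved → restored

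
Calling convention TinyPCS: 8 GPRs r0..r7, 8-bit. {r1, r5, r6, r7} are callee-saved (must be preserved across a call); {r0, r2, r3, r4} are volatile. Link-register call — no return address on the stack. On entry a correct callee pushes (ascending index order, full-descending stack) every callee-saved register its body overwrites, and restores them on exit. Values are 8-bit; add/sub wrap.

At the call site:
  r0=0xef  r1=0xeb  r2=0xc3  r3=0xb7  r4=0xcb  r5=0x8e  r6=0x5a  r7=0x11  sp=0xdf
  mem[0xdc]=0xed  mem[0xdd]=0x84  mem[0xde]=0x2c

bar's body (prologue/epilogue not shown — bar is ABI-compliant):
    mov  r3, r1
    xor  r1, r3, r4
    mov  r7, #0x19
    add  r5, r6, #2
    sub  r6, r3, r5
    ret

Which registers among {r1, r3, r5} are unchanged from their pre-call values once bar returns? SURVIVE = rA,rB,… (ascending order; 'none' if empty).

prologue: push r1 → mem[0xde]=0xeb, sp=0xde
prologue: push r5 → mem[0xdd]=0x8e, sp=0xdd
prologue: push r6 → mem[0xdc]=0x5a, sp=0xdc
prologue: push r7 → mem[0xdb]=0x11, sp=0xdb
body[0] mov  r3, r1 → r3=0xeb
body[1] xor  r1, r3, r4 → r1=0x20
body[2] mov  r7, #0x19 → r7=0x19
body[3] add  r5, r6, #2 → r5=0x5c
body[4] sub  r6, r3, r5 → r6=0x8f
epilogue: pop r7=0x11, sp=0xdc
epilogue: pop r6=0x5a, sp=0xdd
epilogue: pop r5=0x8e, sp=0xde
epilogue: pop r1=0xeb, sp=0xdf
r1: callee-saved, written=True
r3: caller-saved, written=True
r5: callee-saved, written=True

SURVIVE = r1,r5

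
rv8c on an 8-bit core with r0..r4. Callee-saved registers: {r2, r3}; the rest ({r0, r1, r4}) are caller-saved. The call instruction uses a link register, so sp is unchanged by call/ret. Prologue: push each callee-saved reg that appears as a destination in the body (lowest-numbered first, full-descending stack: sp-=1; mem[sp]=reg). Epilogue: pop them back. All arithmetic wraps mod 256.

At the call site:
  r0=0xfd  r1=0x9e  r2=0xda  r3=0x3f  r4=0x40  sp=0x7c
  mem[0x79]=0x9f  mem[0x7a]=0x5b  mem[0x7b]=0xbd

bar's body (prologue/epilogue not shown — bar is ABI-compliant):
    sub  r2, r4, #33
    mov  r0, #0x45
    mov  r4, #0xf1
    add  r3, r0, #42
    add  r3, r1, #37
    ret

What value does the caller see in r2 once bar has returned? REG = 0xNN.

prologue: push r2 → mem[0x7b]=0xda, sp=0x7b
prologue: push r3 → mem[0x7a]=0x3f, sp=0x7a
body[0] sub  r2, r4, #33 → r2=0x1f
body[1] mov  r0, #0x45 → r0=0x45
body[2] mov  r4, #0xf1 → r4=0xf1
body[3] add  r3, r0, #42 → r3=0x6f
body[4] add  r3, r1, #37 → r3=0xc3
epilogue: pop r3=0x3f, sp=0x7b
epilogue: pop r2=0xda, sp=0x7c
r2 is callee-saved → restored

REG = 0xda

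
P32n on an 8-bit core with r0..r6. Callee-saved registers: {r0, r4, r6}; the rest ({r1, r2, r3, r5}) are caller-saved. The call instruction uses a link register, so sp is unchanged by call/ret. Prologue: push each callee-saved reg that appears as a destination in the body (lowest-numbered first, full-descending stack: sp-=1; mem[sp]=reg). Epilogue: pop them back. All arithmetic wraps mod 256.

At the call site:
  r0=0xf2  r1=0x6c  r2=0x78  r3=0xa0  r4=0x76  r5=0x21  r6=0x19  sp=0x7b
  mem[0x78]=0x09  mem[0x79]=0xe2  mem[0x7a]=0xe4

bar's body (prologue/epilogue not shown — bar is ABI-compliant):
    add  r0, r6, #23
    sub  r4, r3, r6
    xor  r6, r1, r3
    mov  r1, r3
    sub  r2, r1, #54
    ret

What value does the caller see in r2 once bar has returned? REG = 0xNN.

prologue: push r0 → mem[0x7a]=0xf2, sp=0x7a
prologue: push r4 → mem[0x79]=0x76, sp=0x79
prologue: push r6 → mem[0x78]=0x19, sp=0x78
body[0] add  r0, r6, #23 → r0=0x30
body[1] sub  r4, r3, r6 → r4=0x87
body[2] xor  r6, r1, r3 → r6=0xcc
body[3] mov  r1, r3 → r1=0xa0
body[4] sub  r2, r1, #54 → r2=0x6a
epilogue: pop r6=0x19, sp=0x79
epilogue: pop r4=0x76, sp=0x7a
epilogue: pop r0=0xf2, sp=0x7b
r2 is caller-saved → body value

REG = 0x6a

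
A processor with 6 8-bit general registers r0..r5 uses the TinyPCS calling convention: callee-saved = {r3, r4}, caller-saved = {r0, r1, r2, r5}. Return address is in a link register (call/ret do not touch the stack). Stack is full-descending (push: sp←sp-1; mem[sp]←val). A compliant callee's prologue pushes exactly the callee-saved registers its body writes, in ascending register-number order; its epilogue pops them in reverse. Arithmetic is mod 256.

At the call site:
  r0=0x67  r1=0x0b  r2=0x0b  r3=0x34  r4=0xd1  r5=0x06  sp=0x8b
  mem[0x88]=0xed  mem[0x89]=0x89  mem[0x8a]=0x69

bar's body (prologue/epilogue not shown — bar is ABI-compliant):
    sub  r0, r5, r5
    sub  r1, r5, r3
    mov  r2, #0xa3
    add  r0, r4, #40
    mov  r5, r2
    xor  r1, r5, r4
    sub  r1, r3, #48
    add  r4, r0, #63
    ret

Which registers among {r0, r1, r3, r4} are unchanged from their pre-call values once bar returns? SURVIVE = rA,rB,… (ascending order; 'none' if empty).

SURVIVE = r3,r4

prologue: push r4 -> mem[0x8a]=0xd1, sp=0x8a
body[0] sub  r0, r5, r5 -> r0=0x00
body[1] sub  r1, r5, r3 -> r1=0xd2
body[2] mov  r2, #0xa3 -> r2=0xa3
body[3] add  r0, r4, #40 -> r0=0xf9
body[4] mov  r5, r2 -> r5=0xa3
body[5] xor  r1, r5, r4 -> r1=0x72
body[6] sub  r1, r3, #48 -> r1=0x04
body[7] add  r4, r0, #63 -> r4=0x38
epilogue: pop r4=0xd1, sp=0x8b
r0: caller-saved, written=True
r1: caller-saved, written=True
r3: callee-saved, written=False
r4: callee-saved, written=True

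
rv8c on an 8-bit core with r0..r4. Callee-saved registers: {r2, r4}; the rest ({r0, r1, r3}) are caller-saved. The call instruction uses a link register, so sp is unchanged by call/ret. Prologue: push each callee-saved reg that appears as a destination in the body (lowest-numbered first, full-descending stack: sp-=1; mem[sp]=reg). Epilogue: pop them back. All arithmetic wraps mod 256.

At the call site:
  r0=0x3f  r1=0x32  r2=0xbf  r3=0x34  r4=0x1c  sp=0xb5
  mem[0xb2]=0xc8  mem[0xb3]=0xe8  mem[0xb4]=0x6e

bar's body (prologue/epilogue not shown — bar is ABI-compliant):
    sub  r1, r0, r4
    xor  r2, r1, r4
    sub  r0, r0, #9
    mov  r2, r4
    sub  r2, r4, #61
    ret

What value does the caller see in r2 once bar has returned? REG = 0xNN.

prologue: push r2 -> mem[0xb4]=0xbf, sp=0xb4
body[0] sub  r1, r0, r4 -> r1=0x23
body[1] xor  r2, r1, r4 -> r2=0x3f
body[2] sub  r0, r0, #9 -> r0=0x36
body[3] mov  r2, r4 -> r2=0x1c
body[4] sub  r2, r4, #61 -> r2=0xdf
epilogue: pop r2=0xbf, sp=0xb5
r2 is callee-saved -> restored

REG = 0xbf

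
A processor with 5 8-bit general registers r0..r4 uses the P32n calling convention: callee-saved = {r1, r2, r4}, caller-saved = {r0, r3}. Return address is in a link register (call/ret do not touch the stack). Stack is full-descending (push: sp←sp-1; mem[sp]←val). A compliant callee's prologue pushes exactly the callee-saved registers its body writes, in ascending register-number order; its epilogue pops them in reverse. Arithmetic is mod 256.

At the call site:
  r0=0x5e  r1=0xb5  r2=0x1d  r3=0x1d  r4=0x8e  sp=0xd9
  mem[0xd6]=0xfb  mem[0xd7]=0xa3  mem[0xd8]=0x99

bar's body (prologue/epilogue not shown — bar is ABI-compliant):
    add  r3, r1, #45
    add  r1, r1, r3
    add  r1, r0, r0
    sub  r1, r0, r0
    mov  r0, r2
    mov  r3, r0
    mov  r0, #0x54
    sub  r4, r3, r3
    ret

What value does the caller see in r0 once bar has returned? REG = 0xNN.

prologue: push r1 -> mem[0xd8]=0xb5, sp=0xd8
prologue: push r4 -> mem[0xd7]=0x8e, sp=0xd7
body[0] add  r3, r1, #45 -> r3=0xe2
body[1] add  r1, r1, r3 -> r1=0x97
body[2] add  r1, r0, r0 -> r1=0xbc
body[3] sub  r1, r0, r0 -> r1=0x00
body[4] mov  r0, r2 -> r0=0x1d
body[5] mov  r3, r0 -> r3=0x1d
body[6] mov  r0, #0x54 -> r0=0x54
body[7] sub  r4, r3, r3 -> r4=0x00
epilogue: pop r4=0x8e, sp=0xd8
epilogue: pop r1=0xb5, sp=0xd9
r0 is caller-saved -> body value

REG = 0x54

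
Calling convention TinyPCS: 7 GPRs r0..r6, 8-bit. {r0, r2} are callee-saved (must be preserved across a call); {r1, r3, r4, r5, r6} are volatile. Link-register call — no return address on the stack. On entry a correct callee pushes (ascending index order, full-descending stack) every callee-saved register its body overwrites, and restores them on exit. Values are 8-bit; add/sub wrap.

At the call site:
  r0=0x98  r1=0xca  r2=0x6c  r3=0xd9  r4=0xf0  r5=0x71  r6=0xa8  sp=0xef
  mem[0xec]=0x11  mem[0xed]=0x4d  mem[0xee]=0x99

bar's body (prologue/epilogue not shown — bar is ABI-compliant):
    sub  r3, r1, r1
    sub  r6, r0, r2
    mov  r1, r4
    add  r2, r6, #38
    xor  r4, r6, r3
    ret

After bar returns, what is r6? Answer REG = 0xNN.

REG = 0x2c

prologue: push r2 → mem[0xee]=0x6c, sp=0xee
body[0] sub  r3, r1, r1 → r3=0x00
body[1] sub  r6, r0, r2 → r6=0x2c
body[2] mov  r1, r4 → r1=0xf0
body[3] add  r2, r6, #38 → r2=0x52
body[4] xor  r4, r6, r3 → r4=0x2c
epilogue: pop r2=0x6c, sp=0xef
r6 is caller-saved → body value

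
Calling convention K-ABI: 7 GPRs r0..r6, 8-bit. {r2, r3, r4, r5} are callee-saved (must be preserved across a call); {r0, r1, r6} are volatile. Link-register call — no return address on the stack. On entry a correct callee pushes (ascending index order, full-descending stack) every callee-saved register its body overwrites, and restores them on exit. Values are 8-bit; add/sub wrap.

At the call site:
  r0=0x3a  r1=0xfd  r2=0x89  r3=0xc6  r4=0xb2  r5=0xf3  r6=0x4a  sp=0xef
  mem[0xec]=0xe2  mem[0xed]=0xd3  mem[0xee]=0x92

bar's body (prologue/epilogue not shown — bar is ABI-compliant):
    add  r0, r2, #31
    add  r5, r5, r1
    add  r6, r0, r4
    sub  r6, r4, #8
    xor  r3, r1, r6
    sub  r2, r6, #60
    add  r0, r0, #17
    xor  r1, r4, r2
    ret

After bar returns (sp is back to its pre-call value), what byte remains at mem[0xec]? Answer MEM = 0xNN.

prologue: push r2 -> mem[0xee]=0x89, sp=0xee
prologue: push r3 -> mem[0xed]=0xc6, sp=0xed
prologue: push r5 -> mem[0xec]=0xf3, sp=0xec
body[0] add  r0, r2, #31 -> r0=0xa8
body[1] add  r5, r5, r1 -> r5=0xf0
body[2] add  r6, r0, r4 -> r6=0x5a
body[3] sub  r6, r4, #8 -> r6=0xaa
body[4] xor  r3, r1, r6 -> r3=0x57
body[5] sub  r2, r6, #60 -> r2=0x6e
body[6] add  r0, r0, #17 -> r0=0xb9
body[7] xor  r1, r4, r2 -> r1=0xdc
epilogue: pop r5=0xf3, sp=0xed
epilogue: pop r3=0xc6, sp=0xee
epilogue: pop r2=0x89, sp=0xef
prologue pushed ['r2', 'r3', 'r5'] at ['0xee', '0xed', '0xec']

MEM = 0xf3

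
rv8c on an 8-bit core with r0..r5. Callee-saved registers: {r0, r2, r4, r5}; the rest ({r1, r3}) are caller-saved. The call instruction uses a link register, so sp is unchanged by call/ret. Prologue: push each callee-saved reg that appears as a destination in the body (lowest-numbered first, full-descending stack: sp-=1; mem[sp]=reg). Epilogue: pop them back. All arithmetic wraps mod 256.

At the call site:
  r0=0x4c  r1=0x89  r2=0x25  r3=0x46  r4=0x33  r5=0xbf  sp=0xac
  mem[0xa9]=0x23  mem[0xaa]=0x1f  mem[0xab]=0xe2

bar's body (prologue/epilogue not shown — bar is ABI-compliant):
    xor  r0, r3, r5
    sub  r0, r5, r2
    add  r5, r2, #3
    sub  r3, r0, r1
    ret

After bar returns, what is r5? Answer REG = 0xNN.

REG = 0xbf

prologue: push r0 -> mem[0xab]=0x4c, sp=0xab
prologue: push r5 -> mem[0xaa]=0xbf, sp=0xaa
body[0] xor  r0, r3, r5 -> r0=0xf9
body[1] sub  r0, r5, r2 -> r0=0x9a
body[2] add  r5, r2, #3 -> r5=0x28
body[3] sub  r3, r0, r1 -> r3=0x11
epilogue: pop r5=0xbf, sp=0xab
epilogue: pop r0=0x4c, sp=0xac
r5 is callee-saved -> restored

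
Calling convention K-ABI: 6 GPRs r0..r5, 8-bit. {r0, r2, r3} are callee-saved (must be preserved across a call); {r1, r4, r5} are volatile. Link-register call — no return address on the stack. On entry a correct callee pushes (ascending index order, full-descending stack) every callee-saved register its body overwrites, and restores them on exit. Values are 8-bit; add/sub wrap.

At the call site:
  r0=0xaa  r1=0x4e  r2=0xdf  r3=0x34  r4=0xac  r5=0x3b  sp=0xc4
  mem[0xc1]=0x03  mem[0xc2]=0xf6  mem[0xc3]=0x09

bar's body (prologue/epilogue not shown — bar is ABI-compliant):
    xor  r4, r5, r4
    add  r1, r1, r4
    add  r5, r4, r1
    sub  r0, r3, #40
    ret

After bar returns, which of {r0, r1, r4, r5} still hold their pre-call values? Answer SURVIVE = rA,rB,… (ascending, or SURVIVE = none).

prologue: push r0 → mem[0xc3]=0xaa, sp=0xc3
body[0] xor  r4, r5, r4 → r4=0x97
body[1] add  r1, r1, r4 → r1=0xe5
body[2] add  r5, r4, r1 → r5=0x7c
body[3] sub  r0, r3, #40 → r0=0x0c
epilogue: pop r0=0xaa, sp=0xc4
r0: callee-saved, written=True
r1: caller-saved, written=True
r4: caller-saved, written=True
r5: caller-saved, written=True

SURVIVE = r0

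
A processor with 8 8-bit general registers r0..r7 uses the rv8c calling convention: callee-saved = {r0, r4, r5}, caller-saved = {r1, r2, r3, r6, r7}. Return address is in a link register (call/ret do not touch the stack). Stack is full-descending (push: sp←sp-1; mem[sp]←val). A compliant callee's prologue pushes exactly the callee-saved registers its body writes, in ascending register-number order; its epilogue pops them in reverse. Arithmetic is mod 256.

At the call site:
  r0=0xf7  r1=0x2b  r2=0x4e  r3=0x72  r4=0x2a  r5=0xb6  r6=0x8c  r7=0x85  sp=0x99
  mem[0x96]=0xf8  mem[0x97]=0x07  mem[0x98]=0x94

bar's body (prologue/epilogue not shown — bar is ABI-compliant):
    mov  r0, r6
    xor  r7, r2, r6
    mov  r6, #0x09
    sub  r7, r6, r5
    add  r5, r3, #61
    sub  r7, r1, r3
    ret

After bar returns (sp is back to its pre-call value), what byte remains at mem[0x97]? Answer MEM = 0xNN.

MEM = 0xb6

prologue: push r0 -> mem[0x98]=0xf7, sp=0x98
prologue: push r5 -> mem[0x97]=0xb6, sp=0x97
body[0] mov  r0, r6 -> r0=0x8c
body[1] xor  r7, r2, r6 -> r7=0xc2
body[2] mov  r6, #0x09 -> r6=0x09
body[3] sub  r7, r6, r5 -> r7=0x53
body[4] add  r5, r3, #61 -> r5=0xaf
body[5] sub  r7, r1, r3 -> r7=0xb9
epilogue: pop r5=0xb6, sp=0x98
epilogue: pop r0=0xf7, sp=0x99
prologue pushed ['r0', 'r5'] at ['0x98', '0x97']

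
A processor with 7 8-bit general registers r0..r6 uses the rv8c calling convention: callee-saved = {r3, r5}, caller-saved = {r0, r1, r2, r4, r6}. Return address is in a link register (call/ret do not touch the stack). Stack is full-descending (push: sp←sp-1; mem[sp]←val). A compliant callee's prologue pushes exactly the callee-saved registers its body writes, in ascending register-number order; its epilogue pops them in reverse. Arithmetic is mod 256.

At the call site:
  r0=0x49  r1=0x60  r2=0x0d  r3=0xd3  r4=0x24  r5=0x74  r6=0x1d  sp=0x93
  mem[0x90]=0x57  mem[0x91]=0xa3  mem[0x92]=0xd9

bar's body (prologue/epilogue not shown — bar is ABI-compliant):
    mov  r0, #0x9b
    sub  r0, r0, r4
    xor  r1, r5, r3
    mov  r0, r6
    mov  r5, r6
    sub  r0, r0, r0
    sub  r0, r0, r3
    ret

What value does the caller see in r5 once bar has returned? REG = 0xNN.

REG = 0x74

prologue: push r5 → mem[0x92]=0x74, sp=0x92
body[0] mov  r0, #0x9b → r0=0x9b
body[1] sub  r0, r0, r4 → r0=0x77
body[2] xor  r1, r5, r3 → r1=0xa7
body[3] mov  r0, r6 → r0=0x1d
body[4] mov  r5, r6 → r5=0x1d
body[5] sub  r0, r0, r0 → r0=0x00
body[6] sub  r0, r0, r3 → r0=0x2d
epilogue: pop r5=0x74, sp=0x93
r5 is callee-saved → restored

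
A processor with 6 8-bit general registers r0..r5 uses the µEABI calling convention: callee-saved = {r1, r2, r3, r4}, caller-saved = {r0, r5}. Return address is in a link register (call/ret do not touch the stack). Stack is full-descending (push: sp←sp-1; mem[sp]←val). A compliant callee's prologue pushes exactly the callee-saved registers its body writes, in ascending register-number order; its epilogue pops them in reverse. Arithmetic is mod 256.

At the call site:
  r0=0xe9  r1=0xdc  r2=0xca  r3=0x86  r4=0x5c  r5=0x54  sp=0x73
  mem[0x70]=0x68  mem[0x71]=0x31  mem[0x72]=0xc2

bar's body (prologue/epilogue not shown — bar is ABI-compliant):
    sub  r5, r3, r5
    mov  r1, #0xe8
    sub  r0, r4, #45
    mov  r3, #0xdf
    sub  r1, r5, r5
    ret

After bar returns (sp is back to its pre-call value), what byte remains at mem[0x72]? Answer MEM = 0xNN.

prologue: push r1 -> mem[0x72]=0xdc, sp=0x72
prologue: push r3 -> mem[0x71]=0x86, sp=0x71
body[0] sub  r5, r3, r5 -> r5=0x32
body[1] mov  r1, #0xe8 -> r1=0xe8
body[2] sub  r0, r4, #45 -> r0=0x2f
body[3] mov  r3, #0xdf -> r3=0xdf
body[4] sub  r1, r5, r5 -> r1=0x00
epilogue: pop r3=0x86, sp=0x72
epilogue: pop r1=0xdc, sp=0x73
prologue pushed ['r1', 'r3'] at ['0x72', '0x71']

MEM = 0xdc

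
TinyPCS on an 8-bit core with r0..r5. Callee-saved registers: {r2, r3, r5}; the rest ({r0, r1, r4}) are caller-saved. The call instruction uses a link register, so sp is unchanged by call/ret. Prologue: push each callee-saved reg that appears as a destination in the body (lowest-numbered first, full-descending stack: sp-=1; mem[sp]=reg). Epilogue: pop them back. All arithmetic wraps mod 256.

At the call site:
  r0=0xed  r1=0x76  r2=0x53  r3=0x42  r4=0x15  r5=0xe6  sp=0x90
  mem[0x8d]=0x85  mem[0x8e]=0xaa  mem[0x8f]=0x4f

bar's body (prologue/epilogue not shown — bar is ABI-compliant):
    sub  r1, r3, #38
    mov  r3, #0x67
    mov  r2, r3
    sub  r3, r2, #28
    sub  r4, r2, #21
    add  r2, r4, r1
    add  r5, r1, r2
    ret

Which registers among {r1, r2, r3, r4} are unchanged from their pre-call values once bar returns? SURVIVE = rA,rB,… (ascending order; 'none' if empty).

SURVIVE = r2,r3

prologue: push r2 -> mem[0x8f]=0x53, sp=0x8f
prologue: push r3 -> mem[0x8e]=0x42, sp=0x8e
prologue: push r5 -> mem[0x8d]=0xe6, sp=0x8d
body[0] sub  r1, r3, #38 -> r1=0x1c
body[1] mov  r3, #0x67 -> r3=0x67
body[2] mov  r2, r3 -> r2=0x67
body[3] sub  r3, r2, #28 -> r3=0x4b
body[4] sub  r4, r2, #21 -> r4=0x52
body[5] add  r2, r4, r1 -> r2=0x6e
body[6] add  r5, r1, r2 -> r5=0x8a
epilogue: pop r5=0xe6, sp=0x8e
epilogue: pop r3=0x42, sp=0x8f
epilogue: pop r2=0x53, sp=0x90
r1: caller-saved, written=True
r2: callee-saved, written=True
r3: callee-saved, written=True
r4: caller-saved, written=True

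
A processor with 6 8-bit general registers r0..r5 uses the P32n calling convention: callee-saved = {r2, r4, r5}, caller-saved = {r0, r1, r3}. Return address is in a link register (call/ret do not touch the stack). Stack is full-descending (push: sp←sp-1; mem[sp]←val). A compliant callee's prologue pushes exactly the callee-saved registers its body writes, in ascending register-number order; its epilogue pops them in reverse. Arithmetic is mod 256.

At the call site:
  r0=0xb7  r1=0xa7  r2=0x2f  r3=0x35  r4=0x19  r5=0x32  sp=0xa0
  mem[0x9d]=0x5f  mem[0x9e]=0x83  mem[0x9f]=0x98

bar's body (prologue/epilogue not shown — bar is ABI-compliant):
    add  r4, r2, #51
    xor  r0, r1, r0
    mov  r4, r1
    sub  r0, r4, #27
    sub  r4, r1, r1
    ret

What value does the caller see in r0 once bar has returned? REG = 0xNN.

prologue: push r4 -> mem[0x9f]=0x19, sp=0x9f
body[0] add  r4, r2, #51 -> r4=0x62
body[1] xor  r0, r1, r0 -> r0=0x10
body[2] mov  r4, r1 -> r4=0xa7
body[3] sub  r0, r4, #27 -> r0=0x8c
body[4] sub  r4, r1, r1 -> r4=0x00
epilogue: pop r4=0x19, sp=0xa0
r0 is caller-saved -> body value

REG = 0x8c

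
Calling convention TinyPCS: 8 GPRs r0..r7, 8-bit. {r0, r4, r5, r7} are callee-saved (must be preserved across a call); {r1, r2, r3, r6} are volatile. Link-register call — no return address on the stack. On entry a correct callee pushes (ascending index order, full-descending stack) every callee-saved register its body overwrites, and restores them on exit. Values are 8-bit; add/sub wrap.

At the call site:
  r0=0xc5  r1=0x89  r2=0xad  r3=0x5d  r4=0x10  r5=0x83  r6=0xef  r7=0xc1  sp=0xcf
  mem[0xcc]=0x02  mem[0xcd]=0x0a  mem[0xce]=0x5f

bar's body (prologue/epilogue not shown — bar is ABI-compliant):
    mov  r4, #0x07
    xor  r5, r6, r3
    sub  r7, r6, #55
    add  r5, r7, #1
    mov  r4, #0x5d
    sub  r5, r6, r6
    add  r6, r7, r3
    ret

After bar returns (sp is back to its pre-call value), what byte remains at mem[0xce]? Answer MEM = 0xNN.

prologue: push r4 → mem[0xce]=0x10, sp=0xce
prologue: push r5 → mem[0xcd]=0x83, sp=0xcd
prologue: push r7 → mem[0xcc]=0xc1, sp=0xcc
body[0] mov  r4, #0x07 → r4=0x07
body[1] xor  r5, r6, r3 → r5=0xb2
body[2] sub  r7, r6, #55 → r7=0xb8
body[3] add  r5, r7, #1 → r5=0xb9
body[4] mov  r4, #0x5d → r4=0x5d
body[5] sub  r5, r6, r6 → r5=0x00
body[6] add  r6, r7, r3 → r6=0x15
epilogue: pop r7=0xc1, sp=0xcd
epilogue: pop r5=0x83, sp=0xce
epilogue: pop r4=0x10, sp=0xcf
prologue pushed ['r4', 'r5', 'r7'] at ['0xce', '0xcd', '0xcc']

MEM = 0x10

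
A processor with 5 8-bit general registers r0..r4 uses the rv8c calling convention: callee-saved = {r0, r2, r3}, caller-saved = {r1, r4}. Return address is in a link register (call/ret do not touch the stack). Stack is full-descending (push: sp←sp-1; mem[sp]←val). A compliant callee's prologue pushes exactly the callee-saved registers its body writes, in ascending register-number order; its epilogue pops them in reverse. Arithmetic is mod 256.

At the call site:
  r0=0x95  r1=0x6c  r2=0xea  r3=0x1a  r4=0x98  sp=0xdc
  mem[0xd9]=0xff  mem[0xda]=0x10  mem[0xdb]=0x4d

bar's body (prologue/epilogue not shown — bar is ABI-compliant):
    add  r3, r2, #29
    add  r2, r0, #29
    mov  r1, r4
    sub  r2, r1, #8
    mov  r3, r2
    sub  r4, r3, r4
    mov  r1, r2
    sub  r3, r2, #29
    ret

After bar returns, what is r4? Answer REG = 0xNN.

REG = 0xf8

prologue: push r2 -> mem[0xdb]=0xea, sp=0xdb
prologue: push r3 -> mem[0xda]=0x1a, sp=0xda
body[0] add  r3, r2, #29 -> r3=0x07
body[1] add  r2, r0, #29 -> r2=0xb2
body[2] mov  r1, r4 -> r1=0x98
body[3] sub  r2, r1, #8 -> r2=0x90
body[4] mov  r3, r2 -> r3=0x90
body[5] sub  r4, r3, r4 -> r4=0xf8
body[6] mov  r1, r2 -> r1=0x90
body[7] sub  r3, r2, #29 -> r3=0x73
epilogue: pop r3=0x1a, sp=0xdb
epilogue: pop r2=0xea, sp=0xdc
r4 is caller-saved -> body value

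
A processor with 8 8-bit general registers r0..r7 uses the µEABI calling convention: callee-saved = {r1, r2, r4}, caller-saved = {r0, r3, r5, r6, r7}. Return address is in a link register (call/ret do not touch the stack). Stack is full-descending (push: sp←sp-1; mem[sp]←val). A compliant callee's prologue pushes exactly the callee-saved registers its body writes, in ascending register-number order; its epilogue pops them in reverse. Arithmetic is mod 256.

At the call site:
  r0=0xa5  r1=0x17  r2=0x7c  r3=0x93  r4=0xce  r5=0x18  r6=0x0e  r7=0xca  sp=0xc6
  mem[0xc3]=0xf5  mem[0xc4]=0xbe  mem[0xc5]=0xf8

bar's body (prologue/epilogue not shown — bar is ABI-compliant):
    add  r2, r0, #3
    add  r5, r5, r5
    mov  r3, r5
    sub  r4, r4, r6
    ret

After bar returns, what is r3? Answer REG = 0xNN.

prologue: push r2 → mem[0xc5]=0x7c, sp=0xc5
prologue: push r4 → mem[0xc4]=0xce, sp=0xc4
body[0] add  r2, r0, #3 → r2=0xa8
body[1] add  r5, r5, r5 → r5=0x30
body[2] mov  r3, r5 → r3=0x30
body[3] sub  r4, r4, r6 → r4=0xc0
epilogue: pop r4=0xce, sp=0xc5
epilogue: pop r2=0x7c, sp=0xc6
r3 is caller-saved → body value

REG = 0x30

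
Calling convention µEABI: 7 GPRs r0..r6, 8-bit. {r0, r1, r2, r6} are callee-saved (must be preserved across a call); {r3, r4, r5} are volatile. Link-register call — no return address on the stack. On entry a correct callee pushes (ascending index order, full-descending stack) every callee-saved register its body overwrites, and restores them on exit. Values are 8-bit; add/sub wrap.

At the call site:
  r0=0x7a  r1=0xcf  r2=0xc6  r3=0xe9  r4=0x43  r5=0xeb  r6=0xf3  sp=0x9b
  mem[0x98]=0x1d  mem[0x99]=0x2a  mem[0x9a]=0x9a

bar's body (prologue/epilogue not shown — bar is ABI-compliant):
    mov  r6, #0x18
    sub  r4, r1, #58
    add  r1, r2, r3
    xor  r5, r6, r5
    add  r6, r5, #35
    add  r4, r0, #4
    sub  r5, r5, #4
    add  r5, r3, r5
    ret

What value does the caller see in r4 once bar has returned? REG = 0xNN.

REG = 0x7e

prologue: push r1 -> mem[0x9a]=0xcf, sp=0x9a
prologue: push r6 -> mem[0x99]=0xf3, sp=0x99
body[0] mov  r6, #0x18 -> r6=0x18
body[1] sub  r4, r1, #58 -> r4=0x95
body[2] add  r1, r2, r3 -> r1=0xaf
body[3] xor  r5, r6, r5 -> r5=0xf3
body[4] add  r6, r5, #35 -> r6=0x16
body[5] add  r4, r0, #4 -> r4=0x7e
body[6] sub  r5, r5, #4 -> r5=0xef
body[7] add  r5, r3, r5 -> r5=0xd8
epilogue: pop r6=0xf3, sp=0x9a
epilogue: pop r1=0xcf, sp=0x9b
r4 is caller-saved -> body value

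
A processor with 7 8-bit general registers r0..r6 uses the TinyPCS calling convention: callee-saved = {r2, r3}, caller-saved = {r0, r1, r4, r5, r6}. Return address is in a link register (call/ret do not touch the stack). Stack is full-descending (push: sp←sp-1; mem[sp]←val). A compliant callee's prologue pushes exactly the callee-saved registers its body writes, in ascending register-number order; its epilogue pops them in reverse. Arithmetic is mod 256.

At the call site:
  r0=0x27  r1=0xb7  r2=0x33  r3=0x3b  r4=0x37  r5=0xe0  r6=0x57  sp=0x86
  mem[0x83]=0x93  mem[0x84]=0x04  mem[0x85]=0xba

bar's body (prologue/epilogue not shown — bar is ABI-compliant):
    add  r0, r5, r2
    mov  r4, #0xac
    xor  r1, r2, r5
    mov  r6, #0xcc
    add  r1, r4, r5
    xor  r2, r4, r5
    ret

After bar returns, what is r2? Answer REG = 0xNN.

REG = 0x33

prologue: push r2 → mem[0x85]=0x33, sp=0x85
body[0] add  r0, r5, r2 → r0=0x13
body[1] mov  r4, #0xac → r4=0xac
body[2] xor  r1, r2, r5 → r1=0xd3
body[3] mov  r6, #0xcc → r6=0xcc
body[4] add  r1, r4, r5 → r1=0x8c
body[5] xor  r2, r4, r5 → r2=0x4c
epilogue: pop r2=0x33, sp=0x86
r2 is callee-saved → restored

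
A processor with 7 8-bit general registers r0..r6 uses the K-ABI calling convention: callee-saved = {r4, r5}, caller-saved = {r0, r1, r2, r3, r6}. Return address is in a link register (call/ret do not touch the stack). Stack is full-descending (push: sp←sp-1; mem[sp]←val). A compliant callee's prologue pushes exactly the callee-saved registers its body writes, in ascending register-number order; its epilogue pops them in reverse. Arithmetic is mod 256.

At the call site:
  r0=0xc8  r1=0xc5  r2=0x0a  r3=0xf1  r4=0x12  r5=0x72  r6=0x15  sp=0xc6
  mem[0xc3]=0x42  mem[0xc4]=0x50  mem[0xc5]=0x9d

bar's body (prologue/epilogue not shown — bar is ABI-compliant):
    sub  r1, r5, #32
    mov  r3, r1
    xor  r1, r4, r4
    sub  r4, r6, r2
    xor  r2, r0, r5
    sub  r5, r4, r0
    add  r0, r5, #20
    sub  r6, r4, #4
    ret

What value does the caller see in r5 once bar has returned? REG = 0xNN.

REG = 0x72

prologue: push r4 → mem[0xc5]=0x12, sp=0xc5
prologue: push r5 → mem[0xc4]=0x72, sp=0xc4
body[0] sub  r1, r5, #32 → r1=0x52
body[1] mov  r3, r1 → r3=0x52
body[2] xor  r1, r4, r4 → r1=0x00
body[3] sub  r4, r6, r2 → r4=0x0b
body[4] xor  r2, r0, r5 → r2=0xba
body[5] sub  r5, r4, r0 → r5=0x43
body[6] add  r0, r5, #20 → r0=0x57
body[7] sub  r6, r4, #4 → r6=0x07
epilogue: pop r5=0x72, sp=0xc5
epilogue: pop r4=0x12, sp=0xc6
r5 is callee-saved → restored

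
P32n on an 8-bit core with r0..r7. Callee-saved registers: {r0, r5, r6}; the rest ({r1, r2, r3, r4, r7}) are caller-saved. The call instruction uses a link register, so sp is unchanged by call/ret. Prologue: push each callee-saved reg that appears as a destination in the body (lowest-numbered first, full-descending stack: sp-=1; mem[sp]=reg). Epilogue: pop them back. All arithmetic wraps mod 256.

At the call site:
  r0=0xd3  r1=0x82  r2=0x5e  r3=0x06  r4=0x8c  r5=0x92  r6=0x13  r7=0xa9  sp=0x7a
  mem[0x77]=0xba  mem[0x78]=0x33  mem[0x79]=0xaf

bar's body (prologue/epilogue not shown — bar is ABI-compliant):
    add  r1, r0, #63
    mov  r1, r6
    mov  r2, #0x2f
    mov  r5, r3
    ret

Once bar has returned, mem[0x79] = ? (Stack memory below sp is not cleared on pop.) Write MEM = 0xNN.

MEM = 0x92

prologue: push r5 → mem[0x79]=0x92, sp=0x79
body[0] add  r1, r0, #63 → r1=0x12
body[1] mov  r1, r6 → r1=0x13
body[2] mov  r2, #0x2f → r2=0x2f
body[3] mov  r5, r3 → r5=0x06
epilogue: pop r5=0x92, sp=0x7a
prologue pushed ['r5'] at ['0x79']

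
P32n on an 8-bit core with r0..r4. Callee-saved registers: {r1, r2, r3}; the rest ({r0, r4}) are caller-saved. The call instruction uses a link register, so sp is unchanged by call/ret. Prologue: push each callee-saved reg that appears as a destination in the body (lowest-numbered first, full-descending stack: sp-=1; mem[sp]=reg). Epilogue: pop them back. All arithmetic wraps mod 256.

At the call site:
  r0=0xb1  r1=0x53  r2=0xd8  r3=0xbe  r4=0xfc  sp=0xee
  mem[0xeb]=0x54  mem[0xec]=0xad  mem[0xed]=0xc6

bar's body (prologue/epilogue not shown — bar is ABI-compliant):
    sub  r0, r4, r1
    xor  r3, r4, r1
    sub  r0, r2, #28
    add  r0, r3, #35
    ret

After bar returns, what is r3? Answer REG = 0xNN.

REG = 0xbe

prologue: push r3 → mem[0xed]=0xbe, sp=0xed
body[0] sub  r0, r4, r1 → r0=0xa9
body[1] xor  r3, r4, r1 → r3=0xaf
body[2] sub  r0, r2, #28 → r0=0xbc
body[3] add  r0, r3, #35 → r0=0xd2
epilogue: pop r3=0xbe, sp=0xee
r3 is callee-saved → restored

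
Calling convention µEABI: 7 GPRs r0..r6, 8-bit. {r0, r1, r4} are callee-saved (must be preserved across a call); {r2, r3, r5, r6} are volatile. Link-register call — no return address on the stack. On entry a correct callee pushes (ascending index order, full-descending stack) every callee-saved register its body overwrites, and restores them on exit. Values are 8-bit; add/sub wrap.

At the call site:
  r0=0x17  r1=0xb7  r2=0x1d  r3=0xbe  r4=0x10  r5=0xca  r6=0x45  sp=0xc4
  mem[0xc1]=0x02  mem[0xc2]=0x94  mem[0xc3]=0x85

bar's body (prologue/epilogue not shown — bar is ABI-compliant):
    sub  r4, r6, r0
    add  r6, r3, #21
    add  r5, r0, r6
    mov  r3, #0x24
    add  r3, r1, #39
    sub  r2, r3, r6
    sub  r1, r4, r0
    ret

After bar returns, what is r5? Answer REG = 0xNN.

prologue: push r1 -> mem[0xc3]=0xb7, sp=0xc3
prologue: push r4 -> mem[0xc2]=0x10, sp=0xc2
body[0] sub  r4, r6, r0 -> r4=0x2e
body[1] add  r6, r3, #21 -> r6=0xd3
body[2] add  r5, r0, r6 -> r5=0xea
body[3] mov  r3, #0x24 -> r3=0x24
body[4] add  r3, r1, #39 -> r3=0xde
body[5] sub  r2, r3, r6 -> r2=0x0b
body[6] sub  r1, r4, r0 -> r1=0x17
epilogue: pop r4=0x10, sp=0xc3
epilogue: pop r1=0xb7, sp=0xc4
r5 is caller-saved -> body value

REG = 0xea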